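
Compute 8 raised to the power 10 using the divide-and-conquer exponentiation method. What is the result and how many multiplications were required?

Computing 8^10 by squaring (build up from 8^1; each line after the first costs one multiplication):

8^1 = 8
8^2 = (8^1)^2 = 8^2 = 64
8^4 = (8^2)^2 = 64^2 = 4096
8^5 = 8 * 8^4 = 8 * 4096 = 32768
8^10 = (8^5)^2 = 32768^2 = 1073741824

Result: 1073741824
Multiplications needed: 4 (4 lines after 8^1)

8^10 = 1073741824. Using exponentiation by squaring, this requires 4 multiplications. The key idea: if the exponent is even, square the half-power; if odd, multiply by the base once.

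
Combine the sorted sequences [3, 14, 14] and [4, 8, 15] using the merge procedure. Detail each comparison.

Merging process:

Compare 3 vs 4: take 3 from left. Merged: [3]
Compare 14 vs 4: take 4 from right. Merged: [3, 4]
Compare 14 vs 8: take 8 from right. Merged: [3, 4, 8]
Compare 14 vs 15: take 14 from left. Merged: [3, 4, 8, 14]
Compare 14 vs 15: take 14 from left. Merged: [3, 4, 8, 14, 14]
Append remaining from right: [15]. Merged: [3, 4, 8, 14, 14, 15]

Final merged array: [3, 4, 8, 14, 14, 15]
Total comparisons: 5

The merged array is [3, 4, 8, 14, 14, 15], requiring 5 comparisons. The merge step runs in O(n) time where n is the total number of elements.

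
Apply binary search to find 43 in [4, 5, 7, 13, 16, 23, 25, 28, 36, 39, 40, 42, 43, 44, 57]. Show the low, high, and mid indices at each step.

Binary search for 43 in [4, 5, 7, 13, 16, 23, 25, 28, 36, 39, 40, 42, 43, 44, 57]:

lo=0, hi=14, mid=7, arr[mid]=28 -> 28 < 43, search right half
lo=8, hi=14, mid=11, arr[mid]=42 -> 42 < 43, search right half
lo=12, hi=14, mid=13, arr[mid]=44 -> 44 > 43, search left half
lo=12, hi=12, mid=12, arr[mid]=43 -> Found target at index 12!

Binary search finds 43 at index 12 after 4 comparisons. The search repeatedly halves the search space by comparing with the middle element.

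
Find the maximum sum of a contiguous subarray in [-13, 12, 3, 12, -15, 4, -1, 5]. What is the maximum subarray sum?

Using Kadane's algorithm on [-13, 12, 3, 12, -15, 4, -1, 5]:

Scanning through the array:
Position 1 (value 12): max_ending_here = 12, max_so_far = 12
Position 2 (value 3): max_ending_here = 15, max_so_far = 15
Position 3 (value 12): max_ending_here = 27, max_so_far = 27
Position 4 (value -15): max_ending_here = 12, max_so_far = 27
Position 5 (value 4): max_ending_here = 16, max_so_far = 27
Position 6 (value -1): max_ending_here = 15, max_so_far = 27
Position 7 (value 5): max_ending_here = 20, max_so_far = 27

Maximum subarray: [12, 3, 12]
Maximum sum: 27

The maximum subarray is [12, 3, 12] with sum 27. This subarray runs from index 1 to index 3.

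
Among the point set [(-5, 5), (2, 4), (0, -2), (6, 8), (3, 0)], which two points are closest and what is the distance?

Computing all pairwise distances among 5 points:

d((-5, 5), (2, 4)) = 7.0711
d((-5, 5), (0, -2)) = 8.6023
d((-5, 5), (6, 8)) = 11.4018
d((-5, 5), (3, 0)) = 9.434
d((2, 4), (0, -2)) = 6.3246
d((2, 4), (6, 8)) = 5.6569
d((2, 4), (3, 0)) = 4.1231
d((0, -2), (6, 8)) = 11.6619
d((0, -2), (3, 0)) = 3.6056 <-- minimum
d((6, 8), (3, 0)) = 8.544

Closest pair: (0, -2) and (3, 0) with distance 3.6056

The closest pair is (0, -2) and (3, 0) with Euclidean distance 3.6056. For 5 points, brute-force pairwise comparison is shown above. For large n, the divide-and-conquer algorithm (sort by x, recurse on halves, check the dividing strip) achieves O(n log n).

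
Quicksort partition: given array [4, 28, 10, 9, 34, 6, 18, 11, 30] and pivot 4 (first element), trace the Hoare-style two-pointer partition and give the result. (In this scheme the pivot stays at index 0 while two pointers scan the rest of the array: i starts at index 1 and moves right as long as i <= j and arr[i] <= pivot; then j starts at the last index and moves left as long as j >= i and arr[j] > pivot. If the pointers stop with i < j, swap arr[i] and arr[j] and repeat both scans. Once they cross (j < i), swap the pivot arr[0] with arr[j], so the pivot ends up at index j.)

Hoare-style two-pointer partition with pivot = 4:

Initial array: [4, 28, 10, 9, 34, 6, 18, 11, 30]

Pointers start at i = 1, j = 8.
i ends at 1, j ends at 0: the pointers have crossed (j < i), so scanning stops.

j = 0, so swapping arr[0] with arr[j] leaves the pivot at position 0: [4, 28, 10, 9, 34, 6, 18, 11, 30]
Pivot position: 0

After partitioning with pivot 4, the array becomes [4, 28, 10, 9, 34, 6, 18, 11, 30]. The pivot is placed at index 0. All elements to the left of the pivot are <= 4, and all elements to the right are > 4.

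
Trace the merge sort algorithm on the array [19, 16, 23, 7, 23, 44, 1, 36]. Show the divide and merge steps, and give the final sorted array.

Merge sort trace:

Split: [19, 16, 23, 7, 23, 44, 1, 36] -> [19, 16, 23, 7] and [23, 44, 1, 36]
  Split: [19, 16, 23, 7] -> [19, 16] and [23, 7]
    Split: [19, 16] -> [19] and [16]
    Merge: [19] + [16] -> [16, 19]
    Split: [23, 7] -> [23] and [7]
    Merge: [23] + [7] -> [7, 23]
  Merge: [16, 19] + [7, 23] -> [7, 16, 19, 23]
  Split: [23, 44, 1, 36] -> [23, 44] and [1, 36]
    Split: [23, 44] -> [23] and [44]
    Merge: [23] + [44] -> [23, 44]
    Split: [1, 36] -> [1] and [36]
    Merge: [1] + [36] -> [1, 36]
  Merge: [23, 44] + [1, 36] -> [1, 23, 36, 44]
Merge: [7, 16, 19, 23] + [1, 23, 36, 44] -> [1, 7, 16, 19, 23, 23, 36, 44]

Final sorted array: [1, 7, 16, 19, 23, 23, 36, 44]

The merge sort proceeds by recursively splitting the array and merging sorted halves.
After all merges, the sorted array is [1, 7, 16, 19, 23, 23, 36, 44].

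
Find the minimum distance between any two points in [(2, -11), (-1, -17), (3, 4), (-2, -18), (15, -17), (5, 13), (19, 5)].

Computing all pairwise distances among 7 points:

d((2, -11), (-1, -17)) = 6.7082
d((2, -11), (3, 4)) = 15.0333
d((2, -11), (-2, -18)) = 8.0623
d((2, -11), (15, -17)) = 14.3178
d((2, -11), (5, 13)) = 24.1868
d((2, -11), (19, 5)) = 23.3452
d((-1, -17), (3, 4)) = 21.3776
d((-1, -17), (-2, -18)) = 1.4142 <-- minimum
d((-1, -17), (15, -17)) = 16.0
d((-1, -17), (5, 13)) = 30.5941
d((-1, -17), (19, 5)) = 29.7321
d((3, 4), (-2, -18)) = 22.561
d((3, 4), (15, -17)) = 24.1868
d((3, 4), (5, 13)) = 9.2195
d((3, 4), (19, 5)) = 16.0312
d((-2, -18), (15, -17)) = 17.0294
d((-2, -18), (5, 13)) = 31.7805
d((-2, -18), (19, 5)) = 31.1448
d((15, -17), (5, 13)) = 31.6228
d((15, -17), (19, 5)) = 22.3607
d((5, 13), (19, 5)) = 16.1245

Closest pair: (-1, -17) and (-2, -18) with distance 1.4142

The closest pair is (-1, -17) and (-2, -18) with Euclidean distance 1.4142. For 7 points, brute-force pairwise comparison is shown above. For large n, the divide-and-conquer algorithm (sort by x, recurse on halves, check the dividing strip) achieves O(n log n).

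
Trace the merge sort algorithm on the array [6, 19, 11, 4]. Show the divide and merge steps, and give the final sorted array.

Merge sort trace:

Split: [6, 19, 11, 4] -> [6, 19] and [11, 4]
  Split: [6, 19] -> [6] and [19]
  Merge: [6] + [19] -> [6, 19]
  Split: [11, 4] -> [11] and [4]
  Merge: [11] + [4] -> [4, 11]
Merge: [6, 19] + [4, 11] -> [4, 6, 11, 19]

Final sorted array: [4, 6, 11, 19]

The merge sort proceeds by recursively splitting the array and merging sorted halves.
After all merges, the sorted array is [4, 6, 11, 19].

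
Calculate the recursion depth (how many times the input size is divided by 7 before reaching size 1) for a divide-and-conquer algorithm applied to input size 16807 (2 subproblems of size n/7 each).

For divide and conquer with division factor 7:

Problem sizes at each level:
Level 0: 16807
Level 1: 2401
Level 2: 343
Level 3: 49
Level 4: 7
Level 5: 1

The root is level 0 and the size-1 base case is level 5 (the tree spans levels 0 through 5, i.e. 6 levels counting the root), so the depth is the number of divisions: log_7(16807) = 5

The recursion tree depth is log_7(16807) = 5. At each level, the problem size is divided by 7, so it takes 5 divisions to reduce to a base case of size 1. The algorithm makes 2 recursive calls at each level.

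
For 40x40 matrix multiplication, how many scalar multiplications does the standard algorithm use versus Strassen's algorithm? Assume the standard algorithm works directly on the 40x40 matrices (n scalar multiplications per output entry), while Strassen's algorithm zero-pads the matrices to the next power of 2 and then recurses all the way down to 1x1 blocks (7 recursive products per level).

Matrix multiplication for 40x40 matrices:

Strassen's algorithm requires power-of-2 dimensions. Pad 40x40 to 64x64 (next power of 2).

Standard algorithm: 40^3 = 64000 multiplications
Strassen's algorithm: 7^(log2(64)) = 7^6 = 117649 multiplications
Difference: 64000 - 117649 = -53649 (Strassen uses MORE here due to padding overhead — for small or just-over-power-of-2 n, padding can outweigh the per-level savings)

Standard: 64000 multiplications (40^3). Strassen: 117649 multiplications (7^6, after padding to 64x64). Strassen reduces 8 recursive multiplications to 7 at each level.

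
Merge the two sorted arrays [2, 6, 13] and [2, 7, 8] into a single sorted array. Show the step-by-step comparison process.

Merging process:

Compare 2 vs 2: take 2 from left. Merged: [2]
Compare 6 vs 2: take 2 from right. Merged: [2, 2]
Compare 6 vs 7: take 6 from left. Merged: [2, 2, 6]
Compare 13 vs 7: take 7 from right. Merged: [2, 2, 6, 7]
Compare 13 vs 8: take 8 from right. Merged: [2, 2, 6, 7, 8]
Append remaining from left: [13]. Merged: [2, 2, 6, 7, 8, 13]

Final merged array: [2, 2, 6, 7, 8, 13]
Total comparisons: 5

The merged array is [2, 2, 6, 7, 8, 13], requiring 5 comparisons. The merge step runs in O(n) time where n is the total number of elements.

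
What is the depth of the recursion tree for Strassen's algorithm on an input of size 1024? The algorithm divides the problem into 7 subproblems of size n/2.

For divide and conquer with division factor 2:

Problem sizes at each level:
Level 0: 1024
Level 1: 512
Level 2: 256
Level 3: 128
Level 4: 64
Level 5: 32
Level 6: 16
Level 7: 8
Level 8: 4
Level 9: 2
Level 10: 1

The root is level 0 and the size-1 base case is level 10 (the tree spans levels 0 through 10, i.e. 11 levels counting the root), so the depth is the number of divisions: log_2(1024) = 10

The recursion tree depth is log_2(1024) = 10. At each level, the problem size is divided by 2, so it takes 10 divisions to reduce to a base case of size 1. The algorithm makes 7 recursive calls at each level.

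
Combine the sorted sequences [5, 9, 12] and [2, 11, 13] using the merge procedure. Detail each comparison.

Merging process:

Compare 5 vs 2: take 2 from right. Merged: [2]
Compare 5 vs 11: take 5 from left. Merged: [2, 5]
Compare 9 vs 11: take 9 from left. Merged: [2, 5, 9]
Compare 12 vs 11: take 11 from right. Merged: [2, 5, 9, 11]
Compare 12 vs 13: take 12 from left. Merged: [2, 5, 9, 11, 12]
Append remaining from right: [13]. Merged: [2, 5, 9, 11, 12, 13]

Final merged array: [2, 5, 9, 11, 12, 13]
Total comparisons: 5

The merged array is [2, 5, 9, 11, 12, 13], requiring 5 comparisons. The merge step runs in O(n) time where n is the total number of elements.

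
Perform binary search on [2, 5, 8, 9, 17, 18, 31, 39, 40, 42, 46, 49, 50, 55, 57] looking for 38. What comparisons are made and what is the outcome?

Binary search for 38 in [2, 5, 8, 9, 17, 18, 31, 39, 40, 42, 46, 49, 50, 55, 57]:

lo=0, hi=14, mid=7, arr[mid]=39 -> 39 > 38, search left half
lo=0, hi=6, mid=3, arr[mid]=9 -> 9 < 38, search right half
lo=4, hi=6, mid=5, arr[mid]=18 -> 18 < 38, search right half
lo=6, hi=6, mid=6, arr[mid]=31 -> 31 < 38, search right half
lo=7 > hi=6, target 38 not found

Binary search determines that 38 is not in the array after 4 comparisons. The search space was exhausted without finding the target.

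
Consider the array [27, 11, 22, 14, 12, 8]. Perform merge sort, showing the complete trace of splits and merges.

Merge sort trace:

Split: [27, 11, 22, 14, 12, 8] -> [27, 11, 22] and [14, 12, 8]
  Split: [27, 11, 22] -> [27] and [11, 22]
    Split: [11, 22] -> [11] and [22]
    Merge: [11] + [22] -> [11, 22]
  Merge: [27] + [11, 22] -> [11, 22, 27]
  Split: [14, 12, 8] -> [14] and [12, 8]
    Split: [12, 8] -> [12] and [8]
    Merge: [12] + [8] -> [8, 12]
  Merge: [14] + [8, 12] -> [8, 12, 14]
Merge: [11, 22, 27] + [8, 12, 14] -> [8, 11, 12, 14, 22, 27]

Final sorted array: [8, 11, 12, 14, 22, 27]

The merge sort proceeds by recursively splitting the array and merging sorted halves.
After all merges, the sorted array is [8, 11, 12, 14, 22, 27].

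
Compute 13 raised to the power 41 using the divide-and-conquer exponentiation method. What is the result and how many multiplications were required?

Computing 13^41 by squaring (build up from 13^1; each line after the first costs one multiplication):

13^1 = 13
13^2 = (13^1)^2 = 13^2 = 169
13^4 = (13^2)^2 = 169^2 = 28561
13^5 = 13 * 13^4 = 13 * 28561 = 371293
13^10 = (13^5)^2 = 371293^2 = 137858491849
13^20 = (13^10)^2 = 137858491849^2 = 19004963774880799438801
13^40 = (13^20)^2 = 19004963774880799438801^2 = 361188648084531445929920877641340156544317601
13^41 = 13 * 13^40 = 13 * 361188648084531445929920877641340156544317601 = 4695452425098908797088971409337422035076128813

Result: 4695452425098908797088971409337422035076128813
Multiplications needed: 7 (7 lines after 13^1)

13^41 = 4695452425098908797088971409337422035076128813. Using exponentiation by squaring, this requires 7 multiplications. The key idea: if the exponent is even, square the half-power; if odd, multiply by the base once.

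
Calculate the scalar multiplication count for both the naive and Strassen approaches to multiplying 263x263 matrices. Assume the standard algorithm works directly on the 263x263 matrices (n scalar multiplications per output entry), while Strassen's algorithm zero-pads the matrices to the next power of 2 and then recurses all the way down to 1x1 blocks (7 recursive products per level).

Matrix multiplication for 263x263 matrices:

Strassen's algorithm requires power-of-2 dimensions. Pad 263x263 to 512x512 (next power of 2).

Standard algorithm: 263^3 = 18191447 multiplications
Strassen's algorithm: 7^(log2(512)) = 7^9 = 40353607 multiplications
Difference: 18191447 - 40353607 = -22162160 (Strassen uses MORE here due to padding overhead — for small or just-over-power-of-2 n, padding can outweigh the per-level savings)

Standard: 18191447 multiplications (263^3). Strassen: 40353607 multiplications (7^9, after padding to 512x512). Strassen reduces 8 recursive multiplications to 7 at each level.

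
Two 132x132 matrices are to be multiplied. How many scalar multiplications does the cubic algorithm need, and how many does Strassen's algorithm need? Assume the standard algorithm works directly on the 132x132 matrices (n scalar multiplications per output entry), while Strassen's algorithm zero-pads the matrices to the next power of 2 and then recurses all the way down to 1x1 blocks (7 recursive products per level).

Matrix multiplication for 132x132 matrices:

Strassen's algorithm requires power-of-2 dimensions. Pad 132x132 to 256x256 (next power of 2).

Standard algorithm: 132^3 = 2299968 multiplications
Strassen's algorithm: 7^(log2(256)) = 7^8 = 5764801 multiplications
Difference: 2299968 - 5764801 = -3464833 (Strassen uses MORE here due to padding overhead — for small or just-over-power-of-2 n, padding can outweigh the per-level savings)

Standard: 2299968 multiplications (132^3). Strassen: 5764801 multiplications (7^8, after padding to 256x256). Strassen reduces 8 recursive multiplications to 7 at each level.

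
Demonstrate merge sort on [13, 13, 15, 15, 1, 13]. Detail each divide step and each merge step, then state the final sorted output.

Merge sort trace:

Split: [13, 13, 15, 15, 1, 13] -> [13, 13, 15] and [15, 1, 13]
  Split: [13, 13, 15] -> [13] and [13, 15]
    Split: [13, 15] -> [13] and [15]
    Merge: [13] + [15] -> [13, 15]
  Merge: [13] + [13, 15] -> [13, 13, 15]
  Split: [15, 1, 13] -> [15] and [1, 13]
    Split: [1, 13] -> [1] and [13]
    Merge: [1] + [13] -> [1, 13]
  Merge: [15] + [1, 13] -> [1, 13, 15]
Merge: [13, 13, 15] + [1, 13, 15] -> [1, 13, 13, 13, 15, 15]

Final sorted array: [1, 13, 13, 13, 15, 15]

The merge sort proceeds by recursively splitting the array and merging sorted halves.
After all merges, the sorted array is [1, 13, 13, 13, 15, 15].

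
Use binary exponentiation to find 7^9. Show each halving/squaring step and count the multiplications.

Computing 7^9 by squaring (build up from 7^1; each line after the first costs one multiplication):

7^1 = 7
7^2 = (7^1)^2 = 7^2 = 49
7^4 = (7^2)^2 = 49^2 = 2401
7^8 = (7^4)^2 = 2401^2 = 5764801
7^9 = 7 * 7^8 = 7 * 5764801 = 40353607

Result: 40353607
Multiplications needed: 4 (4 lines after 7^1)

7^9 = 40353607. Using exponentiation by squaring, this requires 4 multiplications. The key idea: if the exponent is even, square the half-power; if odd, multiply by the base once.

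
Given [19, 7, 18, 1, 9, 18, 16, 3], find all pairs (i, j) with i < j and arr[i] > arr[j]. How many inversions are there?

Finding inversions in [19, 7, 18, 1, 9, 18, 16, 3]:

(0, 1): arr[0]=19 > arr[1]=7
(0, 2): arr[0]=19 > arr[2]=18
(0, 3): arr[0]=19 > arr[3]=1
(0, 4): arr[0]=19 > arr[4]=9
(0, 5): arr[0]=19 > arr[5]=18
(0, 6): arr[0]=19 > arr[6]=16
(0, 7): arr[0]=19 > arr[7]=3
(1, 3): arr[1]=7 > arr[3]=1
(1, 7): arr[1]=7 > arr[7]=3
(2, 3): arr[2]=18 > arr[3]=1
(2, 4): arr[2]=18 > arr[4]=9
(2, 6): arr[2]=18 > arr[6]=16
(2, 7): arr[2]=18 > arr[7]=3
(4, 7): arr[4]=9 > arr[7]=3
(5, 6): arr[5]=18 > arr[6]=16
(5, 7): arr[5]=18 > arr[7]=3
(6, 7): arr[6]=16 > arr[7]=3

Total inversions: 17

The array has 17 inversion(s): (0,1), (0,2), (0,3), (0,4), (0,5), (0,6), (0,7), (1,3), (1,7), (2,3), (2,4), (2,6), (2,7), (4,7), (5,6), (5,7), (6,7). Each pair (i,j) satisfies i < j and arr[i] > arr[j].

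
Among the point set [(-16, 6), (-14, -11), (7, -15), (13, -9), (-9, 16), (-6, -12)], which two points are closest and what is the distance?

Computing all pairwise distances among 6 points:

d((-16, 6), (-14, -11)) = 17.1172
d((-16, 6), (7, -15)) = 31.1448
d((-16, 6), (13, -9)) = 32.6497
d((-16, 6), (-9, 16)) = 12.2066
d((-16, 6), (-6, -12)) = 20.5913
d((-14, -11), (7, -15)) = 21.3776
d((-14, -11), (13, -9)) = 27.074
d((-14, -11), (-9, 16)) = 27.4591
d((-14, -11), (-6, -12)) = 8.0623 <-- minimum
d((7, -15), (13, -9)) = 8.4853
d((7, -15), (-9, 16)) = 34.8855
d((7, -15), (-6, -12)) = 13.3417
d((13, -9), (-9, 16)) = 33.3017
d((13, -9), (-6, -12)) = 19.2354
d((-9, 16), (-6, -12)) = 28.1603

Closest pair: (-14, -11) and (-6, -12) with distance 8.0623

The closest pair is (-14, -11) and (-6, -12) with Euclidean distance 8.0623. For 6 points, brute-force pairwise comparison is shown above. For large n, the divide-and-conquer algorithm (sort by x, recurse on halves, check the dividing strip) achieves O(n log n).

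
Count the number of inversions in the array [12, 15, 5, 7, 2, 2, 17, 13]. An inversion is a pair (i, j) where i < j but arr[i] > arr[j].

Finding inversions in [12, 15, 5, 7, 2, 2, 17, 13]:

(0, 2): arr[0]=12 > arr[2]=5
(0, 3): arr[0]=12 > arr[3]=7
(0, 4): arr[0]=12 > arr[4]=2
(0, 5): arr[0]=12 > arr[5]=2
(1, 2): arr[1]=15 > arr[2]=5
(1, 3): arr[1]=15 > arr[3]=7
(1, 4): arr[1]=15 > arr[4]=2
(1, 5): arr[1]=15 > arr[5]=2
(1, 7): arr[1]=15 > arr[7]=13
(2, 4): arr[2]=5 > arr[4]=2
(2, 5): arr[2]=5 > arr[5]=2
(3, 4): arr[3]=7 > arr[4]=2
(3, 5): arr[3]=7 > arr[5]=2
(6, 7): arr[6]=17 > arr[7]=13

Total inversions: 14

The array has 14 inversion(s): (0,2), (0,3), (0,4), (0,5), (1,2), (1,3), (1,4), (1,5), (1,7), (2,4), (2,5), (3,4), (3,5), (6,7). Each pair (i,j) satisfies i < j and arr[i] > arr[j].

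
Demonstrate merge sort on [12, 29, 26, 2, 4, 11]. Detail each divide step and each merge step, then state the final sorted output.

Merge sort trace:

Split: [12, 29, 26, 2, 4, 11] -> [12, 29, 26] and [2, 4, 11]
  Split: [12, 29, 26] -> [12] and [29, 26]
    Split: [29, 26] -> [29] and [26]
    Merge: [29] + [26] -> [26, 29]
  Merge: [12] + [26, 29] -> [12, 26, 29]
  Split: [2, 4, 11] -> [2] and [4, 11]
    Split: [4, 11] -> [4] and [11]
    Merge: [4] + [11] -> [4, 11]
  Merge: [2] + [4, 11] -> [2, 4, 11]
Merge: [12, 26, 29] + [2, 4, 11] -> [2, 4, 11, 12, 26, 29]

Final sorted array: [2, 4, 11, 12, 26, 29]

The merge sort proceeds by recursively splitting the array and merging sorted halves.
After all merges, the sorted array is [2, 4, 11, 12, 26, 29].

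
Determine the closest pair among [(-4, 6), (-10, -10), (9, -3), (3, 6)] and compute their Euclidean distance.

Computing all pairwise distances among 4 points:

d((-4, 6), (-10, -10)) = 17.088
d((-4, 6), (9, -3)) = 15.8114
d((-4, 6), (3, 6)) = 7.0 <-- minimum
d((-10, -10), (9, -3)) = 20.2485
d((-10, -10), (3, 6)) = 20.6155
d((9, -3), (3, 6)) = 10.8167

Closest pair: (-4, 6) and (3, 6) with distance 7.0

The closest pair is (-4, 6) and (3, 6) with Euclidean distance 7.0. For 4 points, brute-force pairwise comparison is shown above. For large n, the divide-and-conquer algorithm (sort by x, recurse on halves, check the dividing strip) achieves O(n log n).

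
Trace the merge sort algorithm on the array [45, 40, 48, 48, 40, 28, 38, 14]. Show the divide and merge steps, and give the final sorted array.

Merge sort trace:

Split: [45, 40, 48, 48, 40, 28, 38, 14] -> [45, 40, 48, 48] and [40, 28, 38, 14]
  Split: [45, 40, 48, 48] -> [45, 40] and [48, 48]
    Split: [45, 40] -> [45] and [40]
    Merge: [45] + [40] -> [40, 45]
    Split: [48, 48] -> [48] and [48]
    Merge: [48] + [48] -> [48, 48]
  Merge: [40, 45] + [48, 48] -> [40, 45, 48, 48]
  Split: [40, 28, 38, 14] -> [40, 28] and [38, 14]
    Split: [40, 28] -> [40] and [28]
    Merge: [40] + [28] -> [28, 40]
    Split: [38, 14] -> [38] and [14]
    Merge: [38] + [14] -> [14, 38]
  Merge: [28, 40] + [14, 38] -> [14, 28, 38, 40]
Merge: [40, 45, 48, 48] + [14, 28, 38, 40] -> [14, 28, 38, 40, 40, 45, 48, 48]

Final sorted array: [14, 28, 38, 40, 40, 45, 48, 48]

The merge sort proceeds by recursively splitting the array and merging sorted halves.
After all merges, the sorted array is [14, 28, 38, 40, 40, 45, 48, 48].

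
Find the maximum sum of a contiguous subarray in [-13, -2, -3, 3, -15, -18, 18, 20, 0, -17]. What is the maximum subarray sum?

Using Kadane's algorithm on [-13, -2, -3, 3, -15, -18, 18, 20, 0, -17]:

Scanning through the array:
Position 1 (value -2): max_ending_here = -2, max_so_far = -2
Position 2 (value -3): max_ending_here = -3, max_so_far = -2
Position 3 (value 3): max_ending_here = 3, max_so_far = 3
Position 4 (value -15): max_ending_here = -12, max_so_far = 3
Position 5 (value -18): max_ending_here = -18, max_so_far = 3
Position 6 (value 18): max_ending_here = 18, max_so_far = 18
Position 7 (value 20): max_ending_here = 38, max_so_far = 38
Position 8 (value 0): max_ending_here = 38, max_so_far = 38
Position 9 (value -17): max_ending_here = 21, max_so_far = 38

Maximum subarray: [18, 20]
Maximum sum: 38

The maximum subarray is [18, 20] with sum 38. This subarray runs from index 6 to index 7.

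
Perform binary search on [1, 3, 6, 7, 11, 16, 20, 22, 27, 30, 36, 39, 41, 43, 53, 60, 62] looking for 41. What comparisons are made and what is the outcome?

Binary search for 41 in [1, 3, 6, 7, 11, 16, 20, 22, 27, 30, 36, 39, 41, 43, 53, 60, 62]:

lo=0, hi=16, mid=8, arr[mid]=27 -> 27 < 41, search right half
lo=9, hi=16, mid=12, arr[mid]=41 -> Found target at index 12!

Binary search finds 41 at index 12 after 2 comparisons. The search repeatedly halves the search space by comparing with the middle element.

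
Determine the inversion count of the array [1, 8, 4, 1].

Finding inversions in [1, 8, 4, 1]:

(1, 2): arr[1]=8 > arr[2]=4
(1, 3): arr[1]=8 > arr[3]=1
(2, 3): arr[2]=4 > arr[3]=1

Total inversions: 3

The array has 3 inversion(s): (1,2), (1,3), (2,3). Each pair (i,j) satisfies i < j and arr[i] > arr[j].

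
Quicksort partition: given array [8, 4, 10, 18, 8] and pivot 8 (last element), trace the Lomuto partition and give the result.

Lomuto partition with pivot = 8:

Initial array: [8, 4, 10, 18, 8]

arr[0]=8 <= 8: swap with position 0, array becomes [8, 4, 10, 18, 8]
arr[1]=4 <= 8: swap with position 1, array becomes [8, 4, 10, 18, 8]
arr[2]=10 > 8: no swap
arr[3]=18 > 8: no swap

Place pivot at position 2: [8, 4, 8, 18, 10]
Pivot position: 2

After partitioning with pivot 8, the array becomes [8, 4, 8, 18, 10]. The pivot is placed at index 2. All elements to the left of the pivot are <= 8, and all elements to the right are > 8.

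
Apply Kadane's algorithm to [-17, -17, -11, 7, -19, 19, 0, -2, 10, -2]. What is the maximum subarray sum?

Using Kadane's algorithm on [-17, -17, -11, 7, -19, 19, 0, -2, 10, -2]:

Scanning through the array:
Position 1 (value -17): max_ending_here = -17, max_so_far = -17
Position 2 (value -11): max_ending_here = -11, max_so_far = -11
Position 3 (value 7): max_ending_here = 7, max_so_far = 7
Position 4 (value -19): max_ending_here = -12, max_so_far = 7
Position 5 (value 19): max_ending_here = 19, max_so_far = 19
Position 6 (value 0): max_ending_here = 19, max_so_far = 19
Position 7 (value -2): max_ending_here = 17, max_so_far = 19
Position 8 (value 10): max_ending_here = 27, max_so_far = 27
Position 9 (value -2): max_ending_here = 25, max_so_far = 27

Maximum subarray: [19, 0, -2, 10]
Maximum sum: 27

The maximum subarray is [19, 0, -2, 10] with sum 27. This subarray runs from index 5 to index 8.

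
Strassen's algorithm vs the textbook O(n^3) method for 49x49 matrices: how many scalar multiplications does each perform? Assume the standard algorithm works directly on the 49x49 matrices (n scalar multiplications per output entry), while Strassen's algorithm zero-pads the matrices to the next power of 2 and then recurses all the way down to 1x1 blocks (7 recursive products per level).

Matrix multiplication for 49x49 matrices:

Strassen's algorithm requires power-of-2 dimensions. Pad 49x49 to 64x64 (next power of 2).

Standard algorithm: 49^3 = 117649 multiplications
Strassen's algorithm: 7^(log2(64)) = 7^6 = 117649 multiplications
Savings: 117649 - 117649 = 0 multiplications

Standard: 117649 multiplications (49^3). Strassen: 117649 multiplications (7^6, after padding to 64x64). Strassen reduces 8 recursive multiplications to 7 at each level.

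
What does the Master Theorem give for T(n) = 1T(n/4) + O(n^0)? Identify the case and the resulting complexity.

Master Theorem for T(n) = 1T(n/4) + O(n^0):

a = 1, b = 4, c = 0
log_b(a) = log_4(1) = 0.0000

Case 2: c = 0 = log_4(1) = 0.0000
T(n) = O(n^0 log n) = O(log n)

For T(n) = 1T(n/4) + O(n^0): log_4(1) = 0.0000. This is Case 2 of the Master Theorem (c = log_b(a), equal work at all levels), giving O(log n).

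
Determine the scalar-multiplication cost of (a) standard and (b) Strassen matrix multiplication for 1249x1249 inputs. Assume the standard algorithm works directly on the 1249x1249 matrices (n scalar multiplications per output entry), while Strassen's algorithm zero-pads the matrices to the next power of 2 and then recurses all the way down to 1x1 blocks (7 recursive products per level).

Matrix multiplication for 1249x1249 matrices:

Strassen's algorithm requires power-of-2 dimensions. Pad 1249x1249 to 2048x2048 (next power of 2).

Standard algorithm: 1249^3 = 1948441249 multiplications
Strassen's algorithm: 7^(log2(2048)) = 7^11 = 1977326743 multiplications
Difference: 1948441249 - 1977326743 = -28885494 (Strassen uses MORE here due to padding overhead — for small or just-over-power-of-2 n, padding can outweigh the per-level savings)

Standard: 1948441249 multiplications (1249^3). Strassen: 1977326743 multiplications (7^11, after padding to 2048x2048). Strassen reduces 8 recursive multiplications to 7 at each level.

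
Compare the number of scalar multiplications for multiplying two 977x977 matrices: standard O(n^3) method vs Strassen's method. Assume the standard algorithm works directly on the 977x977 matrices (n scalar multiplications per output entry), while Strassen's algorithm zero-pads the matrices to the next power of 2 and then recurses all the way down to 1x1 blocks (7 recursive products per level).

Matrix multiplication for 977x977 matrices:

Strassen's algorithm requires power-of-2 dimensions. Pad 977x977 to 1024x1024 (next power of 2).

Standard algorithm: 977^3 = 932574833 multiplications
Strassen's algorithm: 7^(log2(1024)) = 7^10 = 282475249 multiplications
Savings: 932574833 - 282475249 = 650099584 multiplications

Standard: 932574833 multiplications (977^3). Strassen: 282475249 multiplications (7^10, after padding to 1024x1024). Strassen reduces 8 recursive multiplications to 7 at each level.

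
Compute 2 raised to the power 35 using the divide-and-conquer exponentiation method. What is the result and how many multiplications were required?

Computing 2^35 by squaring (build up from 2^1; each line after the first costs one multiplication):

2^1 = 2
2^2 = (2^1)^2 = 2^2 = 4
2^4 = (2^2)^2 = 4^2 = 16
2^8 = (2^4)^2 = 16^2 = 256
2^16 = (2^8)^2 = 256^2 = 65536
2^17 = 2 * 2^16 = 2 * 65536 = 131072
2^34 = (2^17)^2 = 131072^2 = 17179869184
2^35 = 2 * 2^34 = 2 * 17179869184 = 34359738368

Result: 34359738368
Multiplications needed: 7 (7 lines after 2^1)

2^35 = 34359738368. Using exponentiation by squaring, this requires 7 multiplications. The key idea: if the exponent is even, square the half-power; if odd, multiply by the base once.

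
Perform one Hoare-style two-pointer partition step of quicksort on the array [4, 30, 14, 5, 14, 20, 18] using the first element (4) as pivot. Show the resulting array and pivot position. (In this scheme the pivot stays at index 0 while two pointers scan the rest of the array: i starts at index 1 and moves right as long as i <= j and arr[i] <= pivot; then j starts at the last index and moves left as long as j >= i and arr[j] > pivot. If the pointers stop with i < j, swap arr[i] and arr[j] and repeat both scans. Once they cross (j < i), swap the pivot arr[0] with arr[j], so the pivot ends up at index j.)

Hoare-style two-pointer partition with pivot = 4:

Initial array: [4, 30, 14, 5, 14, 20, 18]

Pointers start at i = 1, j = 6.
i ends at 1, j ends at 0: the pointers have crossed (j < i), so scanning stops.

j = 0, so swapping arr[0] with arr[j] leaves the pivot at position 0: [4, 30, 14, 5, 14, 20, 18]
Pivot position: 0

After partitioning with pivot 4, the array becomes [4, 30, 14, 5, 14, 20, 18]. The pivot is placed at index 0. All elements to the left of the pivot are <= 4, and all elements to the right are > 4.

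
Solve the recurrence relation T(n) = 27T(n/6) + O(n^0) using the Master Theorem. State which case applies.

Master Theorem for T(n) = 27T(n/6) + O(n^0):

a = 27, b = 6, c = 0
log_b(a) = log_6(27) = 1.8394

Case 1: c = 0 < log_6(27) = 1.8394
T(n) = O(n^(log_6 27))

For T(n) = 27T(n/6) + O(n^0): log_6(27) = 1.8394. This is Case 1 of the Master Theorem (c < log_b(a), work dominated by leaves), giving O(n^(log_6 27)).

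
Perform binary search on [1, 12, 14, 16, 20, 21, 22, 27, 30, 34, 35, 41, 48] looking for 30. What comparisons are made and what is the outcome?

Binary search for 30 in [1, 12, 14, 16, 20, 21, 22, 27, 30, 34, 35, 41, 48]:

lo=0, hi=12, mid=6, arr[mid]=22 -> 22 < 30, search right half
lo=7, hi=12, mid=9, arr[mid]=34 -> 34 > 30, search left half
lo=7, hi=8, mid=7, arr[mid]=27 -> 27 < 30, search right half
lo=8, hi=8, mid=8, arr[mid]=30 -> Found target at index 8!

Binary search finds 30 at index 8 after 4 comparisons. The search repeatedly halves the search space by comparing with the middle element.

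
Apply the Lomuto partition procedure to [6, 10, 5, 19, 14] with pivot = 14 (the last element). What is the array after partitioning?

Lomuto partition with pivot = 14:

Initial array: [6, 10, 5, 19, 14]

arr[0]=6 <= 14: swap with position 0, array becomes [6, 10, 5, 19, 14]
arr[1]=10 <= 14: swap with position 1, array becomes [6, 10, 5, 19, 14]
arr[2]=5 <= 14: swap with position 2, array becomes [6, 10, 5, 19, 14]
arr[3]=19 > 14: no swap

Place pivot at position 3: [6, 10, 5, 14, 19]
Pivot position: 3

After partitioning with pivot 14, the array becomes [6, 10, 5, 14, 19]. The pivot is placed at index 3. All elements to the left of the pivot are <= 14, and all elements to the right are > 14.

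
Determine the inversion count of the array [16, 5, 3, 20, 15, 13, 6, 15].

Finding inversions in [16, 5, 3, 20, 15, 13, 6, 15]:

(0, 1): arr[0]=16 > arr[1]=5
(0, 2): arr[0]=16 > arr[2]=3
(0, 4): arr[0]=16 > arr[4]=15
(0, 5): arr[0]=16 > arr[5]=13
(0, 6): arr[0]=16 > arr[6]=6
(0, 7): arr[0]=16 > arr[7]=15
(1, 2): arr[1]=5 > arr[2]=3
(3, 4): arr[3]=20 > arr[4]=15
(3, 5): arr[3]=20 > arr[5]=13
(3, 6): arr[3]=20 > arr[6]=6
(3, 7): arr[3]=20 > arr[7]=15
(4, 5): arr[4]=15 > arr[5]=13
(4, 6): arr[4]=15 > arr[6]=6
(5, 6): arr[5]=13 > arr[6]=6

Total inversions: 14

The array has 14 inversion(s): (0,1), (0,2), (0,4), (0,5), (0,6), (0,7), (1,2), (3,4), (3,5), (3,6), (3,7), (4,5), (4,6), (5,6). Each pair (i,j) satisfies i < j and arr[i] > arr[j].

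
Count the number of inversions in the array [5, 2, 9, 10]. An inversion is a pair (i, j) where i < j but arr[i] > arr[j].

Finding inversions in [5, 2, 9, 10]:

(0, 1): arr[0]=5 > arr[1]=2

Total inversions: 1

The array has 1 inversion(s): (0,1). Each pair (i,j) satisfies i < j and arr[i] > arr[j].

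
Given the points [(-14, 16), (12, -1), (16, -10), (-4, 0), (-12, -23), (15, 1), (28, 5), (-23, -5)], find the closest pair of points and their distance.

Computing all pairwise distances among 8 points:

d((-14, 16), (12, -1)) = 31.0644
d((-14, 16), (16, -10)) = 39.6989
d((-14, 16), (-4, 0)) = 18.868
d((-14, 16), (-12, -23)) = 39.0512
d((-14, 16), (15, 1)) = 32.6497
d((-14, 16), (28, 5)) = 43.4166
d((-14, 16), (-23, -5)) = 22.8473
d((12, -1), (16, -10)) = 9.8489
d((12, -1), (-4, 0)) = 16.0312
d((12, -1), (-12, -23)) = 32.5576
d((12, -1), (15, 1)) = 3.6056 <-- minimum
d((12, -1), (28, 5)) = 17.088
d((12, -1), (-23, -5)) = 35.2278
d((16, -10), (-4, 0)) = 22.3607
d((16, -10), (-12, -23)) = 30.8707
d((16, -10), (15, 1)) = 11.0454
d((16, -10), (28, 5)) = 19.2094
d((16, -10), (-23, -5)) = 39.3192
d((-4, 0), (-12, -23)) = 24.3516
d((-4, 0), (15, 1)) = 19.0263
d((-4, 0), (28, 5)) = 32.3883
d((-4, 0), (-23, -5)) = 19.6469
d((-12, -23), (15, 1)) = 36.1248
d((-12, -23), (28, 5)) = 48.8262
d((-12, -23), (-23, -5)) = 21.095
d((15, 1), (28, 5)) = 13.6015
d((15, 1), (-23, -5)) = 38.4708
d((28, 5), (-23, -5)) = 51.9711

Closest pair: (12, -1) and (15, 1) with distance 3.6056

The closest pair is (12, -1) and (15, 1) with Euclidean distance 3.6056. For 8 points, brute-force pairwise comparison is shown above. For large n, the divide-and-conquer algorithm (sort by x, recurse on halves, check the dividing strip) achieves O(n log n).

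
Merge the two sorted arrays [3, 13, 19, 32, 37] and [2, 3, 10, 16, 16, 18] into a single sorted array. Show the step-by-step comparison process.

Merging process:

Compare 3 vs 2: take 2 from right. Merged: [2]
Compare 3 vs 3: take 3 from left. Merged: [2, 3]
Compare 13 vs 3: take 3 from right. Merged: [2, 3, 3]
Compare 13 vs 10: take 10 from right. Merged: [2, 3, 3, 10]
Compare 13 vs 16: take 13 from left. Merged: [2, 3, 3, 10, 13]
Compare 19 vs 16: take 16 from right. Merged: [2, 3, 3, 10, 13, 16]
Compare 19 vs 16: take 16 from right. Merged: [2, 3, 3, 10, 13, 16, 16]
Compare 19 vs 18: take 18 from right. Merged: [2, 3, 3, 10, 13, 16, 16, 18]
Append remaining from left: [19, 32, 37]. Merged: [2, 3, 3, 10, 13, 16, 16, 18, 19, 32, 37]

Final merged array: [2, 3, 3, 10, 13, 16, 16, 18, 19, 32, 37]
Total comparisons: 8

The merged array is [2, 3, 3, 10, 13, 16, 16, 18, 19, 32, 37], requiring 8 comparisons. The merge step runs in O(n) time where n is the total number of elements.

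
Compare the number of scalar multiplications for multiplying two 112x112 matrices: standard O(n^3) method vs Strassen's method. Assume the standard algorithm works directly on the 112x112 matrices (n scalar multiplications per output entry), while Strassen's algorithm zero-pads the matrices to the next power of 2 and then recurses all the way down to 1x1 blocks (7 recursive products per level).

Matrix multiplication for 112x112 matrices:

Strassen's algorithm requires power-of-2 dimensions. Pad 112x112 to 128x128 (next power of 2).

Standard algorithm: 112^3 = 1404928 multiplications
Strassen's algorithm: 7^(log2(128)) = 7^7 = 823543 multiplications
Savings: 1404928 - 823543 = 581385 multiplications

Standard: 1404928 multiplications (112^3). Strassen: 823543 multiplications (7^7, after padding to 128x128). Strassen reduces 8 recursive multiplications to 7 at each level.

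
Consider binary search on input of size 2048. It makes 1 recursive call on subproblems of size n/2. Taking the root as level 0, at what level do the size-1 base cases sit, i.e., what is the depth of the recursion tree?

For divide and conquer with division factor 2:

Problem sizes at each level:
Level 0: 2048
Level 1: 1024
Level 2: 512
Level 3: 256
Level 4: 128
Level 5: 64
Level 6: 32
Level 7: 16
Level 8: 8
Level 9: 4
Level 10: 2
Level 11: 1

The root is level 0 and the size-1 base case is level 11 (the tree spans levels 0 through 11, i.e. 12 levels counting the root), so the depth is the number of divisions: log_2(2048) = 11

The recursion tree depth is log_2(2048) = 11. At each level, the problem size is divided by 2, so it takes 11 divisions to reduce to a base case of size 1. The algorithm makes 1 recursive call at each level.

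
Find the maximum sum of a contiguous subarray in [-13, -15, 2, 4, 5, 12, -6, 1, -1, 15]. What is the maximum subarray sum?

Using Kadane's algorithm on [-13, -15, 2, 4, 5, 12, -6, 1, -1, 15]:

Scanning through the array:
Position 1 (value -15): max_ending_here = -15, max_so_far = -13
Position 2 (value 2): max_ending_here = 2, max_so_far = 2
Position 3 (value 4): max_ending_here = 6, max_so_far = 6
Position 4 (value 5): max_ending_here = 11, max_so_far = 11
Position 5 (value 12): max_ending_here = 23, max_so_far = 23
Position 6 (value -6): max_ending_here = 17, max_so_far = 23
Position 7 (value 1): max_ending_here = 18, max_so_far = 23
Position 8 (value -1): max_ending_here = 17, max_so_far = 23
Position 9 (value 15): max_ending_here = 32, max_so_far = 32

Maximum subarray: [2, 4, 5, 12, -6, 1, -1, 15]
Maximum sum: 32

The maximum subarray is [2, 4, 5, 12, -6, 1, -1, 15] with sum 32. This subarray runs from index 2 to index 9.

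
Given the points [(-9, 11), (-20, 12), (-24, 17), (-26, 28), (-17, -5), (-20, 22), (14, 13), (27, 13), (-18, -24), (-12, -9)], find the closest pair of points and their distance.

Computing all pairwise distances among 10 points:

d((-9, 11), (-20, 12)) = 11.0454
d((-9, 11), (-24, 17)) = 16.1555
d((-9, 11), (-26, 28)) = 24.0416
d((-9, 11), (-17, -5)) = 17.8885
d((-9, 11), (-20, 22)) = 15.5563
d((-9, 11), (14, 13)) = 23.0868
d((-9, 11), (27, 13)) = 36.0555
d((-9, 11), (-18, -24)) = 36.1386
d((-9, 11), (-12, -9)) = 20.2237
d((-20, 12), (-24, 17)) = 6.4031 <-- minimum
d((-20, 12), (-26, 28)) = 17.088
d((-20, 12), (-17, -5)) = 17.2627
d((-20, 12), (-20, 22)) = 10.0
d((-20, 12), (14, 13)) = 34.0147
d((-20, 12), (27, 13)) = 47.0106
d((-20, 12), (-18, -24)) = 36.0555
d((-20, 12), (-12, -9)) = 22.4722
d((-24, 17), (-26, 28)) = 11.1803
d((-24, 17), (-17, -5)) = 23.0868
d((-24, 17), (-20, 22)) = 6.4031 <-- minimum
d((-24, 17), (14, 13)) = 38.2099
d((-24, 17), (27, 13)) = 51.1566
d((-24, 17), (-18, -24)) = 41.4367
d((-24, 17), (-12, -9)) = 28.6356
d((-26, 28), (-17, -5)) = 34.2053
d((-26, 28), (-20, 22)) = 8.4853
d((-26, 28), (14, 13)) = 42.72
d((-26, 28), (27, 13)) = 55.0818
d((-26, 28), (-18, -24)) = 52.6118
d((-26, 28), (-12, -9)) = 39.5601
d((-17, -5), (-20, 22)) = 27.1662
d((-17, -5), (14, 13)) = 35.8469
d((-17, -5), (27, 13)) = 47.5395
d((-17, -5), (-18, -24)) = 19.0263
d((-17, -5), (-12, -9)) = 6.4031 <-- minimum
d((-20, 22), (14, 13)) = 35.171
d((-20, 22), (27, 13)) = 47.8539
d((-20, 22), (-18, -24)) = 46.0435
d((-20, 22), (-12, -9)) = 32.0156
d((14, 13), (27, 13)) = 13.0
d((14, 13), (-18, -24)) = 48.9183
d((14, 13), (-12, -9)) = 34.0588
d((27, 13), (-18, -24)) = 58.258
d((27, 13), (-12, -9)) = 44.7772
d((-18, -24), (-12, -9)) = 16.1555

Minimum distance: 6.4031 (tie among 3 pairs: (-20, 12) and (-24, 17); (-24, 17) and (-20, 22); (-17, -5) and (-12, -9))

The minimum Euclidean distance is 6.4031. There is a tie: 3 pairs achieve this minimum — (-20, 12) and (-24, 17); (-24, 17) and (-20, 22); (-17, -5) and (-12, -9). Any of these is a valid closest pair. For 10 points, brute-force pairwise comparison is shown above. For large n, the divide-and-conquer algorithm (sort by x, recurse on halves, check the dividing strip) achieves O(n log n).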